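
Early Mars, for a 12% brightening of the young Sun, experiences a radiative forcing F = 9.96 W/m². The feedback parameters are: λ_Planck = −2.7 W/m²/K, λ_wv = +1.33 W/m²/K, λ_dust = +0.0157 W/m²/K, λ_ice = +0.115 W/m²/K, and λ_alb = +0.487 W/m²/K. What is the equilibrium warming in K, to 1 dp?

Net feedback parameter λ = (−2.7) + (+1.33) + (+0.0157) + (+0.115) + (+0.487) = -0.7523 W/m²/K.
ΔT = −F/λ = −9.96/(-0.7523) = 13.2 K.

13.2 K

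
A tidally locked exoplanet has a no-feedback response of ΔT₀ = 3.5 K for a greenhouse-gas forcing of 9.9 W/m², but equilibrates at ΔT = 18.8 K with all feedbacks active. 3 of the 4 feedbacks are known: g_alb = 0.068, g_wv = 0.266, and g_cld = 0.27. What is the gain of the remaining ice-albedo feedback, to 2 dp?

0.21

Amplification A = ΔT/ΔT₀ = 18.8/3.5 = 5.371.
Total gain g = 1 − 1/A = 1 − 1/5.371 = 0.8138.
Known gains sum to 0.068 + 0.266 + 0.27 = 0.604.
g_ice = 0.8138 − 0.604 = 0.21.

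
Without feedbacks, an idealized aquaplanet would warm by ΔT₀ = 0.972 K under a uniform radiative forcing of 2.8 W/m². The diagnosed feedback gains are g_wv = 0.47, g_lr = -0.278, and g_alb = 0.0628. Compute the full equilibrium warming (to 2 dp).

1.30 K

Total gain g = 0.47 − 0.278 + 0.0628 = 0.2548.
Amplification A = 1/(1 − 0.2548) = 1.342.
ΔT = 0.972 × 1.342 = 1.30 K.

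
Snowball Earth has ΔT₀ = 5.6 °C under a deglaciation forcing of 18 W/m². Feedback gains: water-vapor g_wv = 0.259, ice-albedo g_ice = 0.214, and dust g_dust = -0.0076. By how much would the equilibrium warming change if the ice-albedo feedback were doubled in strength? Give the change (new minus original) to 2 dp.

Original: g = 0.4654, ΔT = 5.6/(1−0.4654) = 10.4751 °C.
With doubled ice-albedo: g' = 0.6794, ΔT' = 5.6/(1−0.6794) = 17.4672 °C.
Change = 17.4672 − 10.4751 = 6.99 °C.

6.99 °C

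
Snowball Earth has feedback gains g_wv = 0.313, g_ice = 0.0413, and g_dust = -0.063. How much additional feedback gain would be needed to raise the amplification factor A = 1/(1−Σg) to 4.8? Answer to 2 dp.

Current total gain = 0.2913.
Target gain for A = 4.8: g* = 1 − 1/4.8 = 0.7917.
Additional gain needed = 0.7917 − 0.2913 = 0.50.

0.50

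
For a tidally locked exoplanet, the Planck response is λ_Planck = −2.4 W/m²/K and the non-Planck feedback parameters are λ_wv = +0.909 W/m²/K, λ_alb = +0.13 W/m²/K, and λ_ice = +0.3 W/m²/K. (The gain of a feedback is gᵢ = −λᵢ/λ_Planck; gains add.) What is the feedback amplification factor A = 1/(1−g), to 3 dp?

Convert to gains: g_wv = 0.909/2.4 = 0.3788; g_alb = 0.13/2.4 = 0.05417; g_ice = 0.3/2.4 = 0.125.
Total gain g = 0.55797.
A = 1/(1 − 0.55797) = 2.262.

2.262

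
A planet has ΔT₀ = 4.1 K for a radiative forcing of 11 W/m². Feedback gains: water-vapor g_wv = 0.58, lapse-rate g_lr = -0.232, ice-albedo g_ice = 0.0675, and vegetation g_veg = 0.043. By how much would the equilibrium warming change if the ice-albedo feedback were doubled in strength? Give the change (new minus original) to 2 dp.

1.08 K

Original: g = 0.4585, ΔT = 4.1/(1−0.4585) = 7.5716 K.
With doubled ice-albedo: g' = 0.526, ΔT' = 4.1/(1−0.526) = 8.6498 K.
Change = 8.6498 − 7.5716 = 1.08 K.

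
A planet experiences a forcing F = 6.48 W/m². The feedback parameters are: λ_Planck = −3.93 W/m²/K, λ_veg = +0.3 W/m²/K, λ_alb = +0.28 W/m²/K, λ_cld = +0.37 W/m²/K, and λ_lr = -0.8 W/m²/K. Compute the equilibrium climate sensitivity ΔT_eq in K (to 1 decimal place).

1.7 K

Net feedback parameter λ = (−3.93) + (+0.3) + (+0.28) + (+0.37) + (-0.8) = -3.78 W/m²/K.
ΔT = −F/λ = −6.48/(-3.78) = 1.7 K.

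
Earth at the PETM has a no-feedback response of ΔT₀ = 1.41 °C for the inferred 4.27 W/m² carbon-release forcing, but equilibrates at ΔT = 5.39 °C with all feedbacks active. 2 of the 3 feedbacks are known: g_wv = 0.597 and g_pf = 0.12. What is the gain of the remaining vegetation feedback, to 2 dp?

Amplification A = ΔT/ΔT₀ = 5.39/1.41 = 3.823.
Total gain g = 1 − 1/A = 1 − 1/3.823 = 0.7384.
Known gains sum to 0.597 + 0.12 = 0.717.
g_veg = 0.7384 − 0.717 = 0.02.

0.02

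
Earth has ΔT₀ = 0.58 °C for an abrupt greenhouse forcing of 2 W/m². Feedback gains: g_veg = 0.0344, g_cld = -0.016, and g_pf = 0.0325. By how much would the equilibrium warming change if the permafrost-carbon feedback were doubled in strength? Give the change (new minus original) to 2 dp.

0.02 °C

Original: g = 0.0509, ΔT = 0.58/(1−0.0509) = 0.6111 °C.
With doubled permafrost-carbon: g' = 0.0834, ΔT' = 0.58/(1−0.0834) = 0.6328 °C.
Change = 0.6328 − 0.6111 = 0.02 °C.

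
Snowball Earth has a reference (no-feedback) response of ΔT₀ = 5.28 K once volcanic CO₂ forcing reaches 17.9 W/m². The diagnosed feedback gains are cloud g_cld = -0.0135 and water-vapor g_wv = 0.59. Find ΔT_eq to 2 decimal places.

12.47 K

Total gain g = -0.0135 + 0.59 = 0.5765.
Amplification A = 1/(1 − 0.5765) = 2.361.
ΔT = 5.28 × 2.361 = 12.47 K.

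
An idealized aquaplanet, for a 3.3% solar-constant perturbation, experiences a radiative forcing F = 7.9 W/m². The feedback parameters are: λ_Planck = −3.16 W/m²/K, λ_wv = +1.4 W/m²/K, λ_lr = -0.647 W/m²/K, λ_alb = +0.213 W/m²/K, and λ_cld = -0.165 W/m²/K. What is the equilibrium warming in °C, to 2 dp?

3.35 °C

Net feedback parameter λ = (−3.16) + (+1.4) + (-0.647) + (+0.213) + (-0.165) = -2.359 W/m²/K.
ΔT = −F/λ = −7.9/(-2.359) = 3.35 °C.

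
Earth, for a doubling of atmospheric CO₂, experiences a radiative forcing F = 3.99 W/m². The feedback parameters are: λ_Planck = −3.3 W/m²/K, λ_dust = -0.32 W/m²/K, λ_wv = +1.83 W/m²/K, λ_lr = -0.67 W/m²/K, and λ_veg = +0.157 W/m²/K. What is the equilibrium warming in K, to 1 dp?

Net feedback parameter λ = (−3.3) + (-0.32) + (+1.83) + (-0.67) + (+0.157) = -2.303 W/m²/K.
ΔT = −F/λ = −3.99/(-2.303) = 1.7 K.

1.7 K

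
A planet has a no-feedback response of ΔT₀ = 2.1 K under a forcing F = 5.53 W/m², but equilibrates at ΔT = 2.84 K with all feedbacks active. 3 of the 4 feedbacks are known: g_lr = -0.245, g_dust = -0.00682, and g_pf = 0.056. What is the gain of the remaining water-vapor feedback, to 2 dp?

Amplification A = ΔT/ΔT₀ = 2.84/2.1 = 1.352.
Total gain g = 1 − 1/A = 1 − 1/1.352 = 0.2604.
Known gains sum to -0.245 − 0.00682 + 0.056 = -0.19582.
g_wv = 0.2604 + 0.19582 = 0.46.

0.46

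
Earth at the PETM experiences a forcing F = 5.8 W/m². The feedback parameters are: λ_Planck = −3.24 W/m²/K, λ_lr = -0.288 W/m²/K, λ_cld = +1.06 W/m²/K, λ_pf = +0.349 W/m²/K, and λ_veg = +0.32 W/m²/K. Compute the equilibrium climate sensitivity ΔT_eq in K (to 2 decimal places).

Net feedback parameter λ = (−3.24) + (-0.288) + (+1.06) + (+0.349) + (+0.32) = -1.799 W/m²/K.
ΔT = −F/λ = −5.8/(-1.799) = 3.22 K.

3.22 K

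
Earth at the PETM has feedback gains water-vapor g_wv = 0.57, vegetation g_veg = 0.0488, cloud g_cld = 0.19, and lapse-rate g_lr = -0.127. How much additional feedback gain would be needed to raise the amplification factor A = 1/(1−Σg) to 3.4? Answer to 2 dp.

0.02

Current total gain = 0.6818.
Target gain for A = 3.4: g* = 1 − 1/3.4 = 0.7059.
Additional gain needed = 0.7059 − 0.6818 = 0.02.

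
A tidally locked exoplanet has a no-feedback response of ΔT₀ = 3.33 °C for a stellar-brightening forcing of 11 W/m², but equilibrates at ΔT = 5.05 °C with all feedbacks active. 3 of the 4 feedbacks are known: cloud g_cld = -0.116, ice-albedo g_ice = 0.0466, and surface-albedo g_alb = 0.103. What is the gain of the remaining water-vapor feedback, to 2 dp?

Amplification A = ΔT/ΔT₀ = 5.05/3.33 = 1.517.
Total gain g = 1 − 1/A = 1 − 1/1.517 = 0.3408.
Known gains sum to -0.116 + 0.0466 + 0.103 = 0.0336.
g_wv = 0.3408 − 0.0336 = 0.31.

0.31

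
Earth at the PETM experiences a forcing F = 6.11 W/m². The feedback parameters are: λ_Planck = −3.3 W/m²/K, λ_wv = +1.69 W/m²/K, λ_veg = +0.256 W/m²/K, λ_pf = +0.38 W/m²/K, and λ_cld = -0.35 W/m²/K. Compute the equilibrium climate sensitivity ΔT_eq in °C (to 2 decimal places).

4.61 °C

Net feedback parameter λ = (−3.3) + (+1.69) + (+0.256) + (+0.38) + (-0.35) = -1.324 W/m²/K.
ΔT = −F/λ = −6.11/(-1.324) = 4.61 °C.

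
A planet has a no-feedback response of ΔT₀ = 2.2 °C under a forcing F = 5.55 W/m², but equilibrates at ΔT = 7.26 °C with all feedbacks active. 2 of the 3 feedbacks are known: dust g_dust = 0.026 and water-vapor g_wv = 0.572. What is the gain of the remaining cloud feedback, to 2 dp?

0.10

Amplification A = ΔT/ΔT₀ = 7.26/2.2 = 3.3.
Total gain g = 1 − 1/A = 1 − 1/3.3 = 0.697.
Known gains sum to 0.026 + 0.572 = 0.598.
g_cld = 0.697 − 0.598 = 0.10.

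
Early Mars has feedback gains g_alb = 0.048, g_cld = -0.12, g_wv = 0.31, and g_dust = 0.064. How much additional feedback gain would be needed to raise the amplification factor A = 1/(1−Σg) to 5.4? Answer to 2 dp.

0.51

Current total gain = 0.302.
Target gain for A = 5.4: g* = 1 − 1/5.4 = 0.8148.
Additional gain needed = 0.8148 − 0.302 = 0.51.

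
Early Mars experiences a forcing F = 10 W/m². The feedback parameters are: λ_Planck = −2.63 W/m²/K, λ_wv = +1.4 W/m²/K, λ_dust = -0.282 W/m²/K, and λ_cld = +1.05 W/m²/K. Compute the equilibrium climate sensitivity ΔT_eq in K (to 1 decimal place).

Net feedback parameter λ = (−2.63) + (+1.4) + (-0.282) + (+1.05) = -0.462 W/m²/K.
ΔT = −F/λ = −10/(-0.462) = 21.6 K.

21.6 K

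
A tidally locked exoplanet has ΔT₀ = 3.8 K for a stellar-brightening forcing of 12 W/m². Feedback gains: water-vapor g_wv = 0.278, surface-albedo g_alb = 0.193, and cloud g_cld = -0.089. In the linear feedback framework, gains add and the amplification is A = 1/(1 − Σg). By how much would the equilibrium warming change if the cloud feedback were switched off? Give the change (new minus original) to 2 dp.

Original: g = 0.382, ΔT = 3.8/(1−0.382) = 6.1489 K.
Without cloud: g' = 0.471, ΔT' = 3.8/(1−0.471) = 7.1834 K.
Change = 7.1834 − 6.1489 = 1.03 K.

1.03 K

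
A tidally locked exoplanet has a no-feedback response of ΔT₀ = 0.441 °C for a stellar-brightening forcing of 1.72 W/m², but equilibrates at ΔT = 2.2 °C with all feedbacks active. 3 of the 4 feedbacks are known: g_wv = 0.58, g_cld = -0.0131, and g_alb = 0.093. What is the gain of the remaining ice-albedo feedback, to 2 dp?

Amplification A = ΔT/ΔT₀ = 2.2/0.441 = 4.989.
Total gain g = 1 − 1/A = 1 − 1/4.989 = 0.7996.
Known gains sum to 0.58 − 0.0131 + 0.093 = 0.6599.
g_ice = 0.7996 − 0.6599 = 0.14.

0.14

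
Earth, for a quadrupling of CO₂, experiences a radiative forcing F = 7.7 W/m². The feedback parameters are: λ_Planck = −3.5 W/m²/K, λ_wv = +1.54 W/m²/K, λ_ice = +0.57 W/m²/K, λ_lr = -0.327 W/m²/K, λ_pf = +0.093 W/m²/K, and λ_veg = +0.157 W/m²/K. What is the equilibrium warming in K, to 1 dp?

Net feedback parameter λ = (−3.5) + (+1.54) + (+0.57) + (-0.327) + (+0.093) + (+0.157) = -1.467 W/m²/K.
ΔT = −F/λ = −7.7/(-1.467) = 5.2 K.

5.2 K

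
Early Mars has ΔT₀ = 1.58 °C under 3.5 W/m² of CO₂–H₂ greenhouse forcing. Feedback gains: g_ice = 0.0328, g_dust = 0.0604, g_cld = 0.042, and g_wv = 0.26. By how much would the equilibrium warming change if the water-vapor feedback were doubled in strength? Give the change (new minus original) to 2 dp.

1.97 °C

Original: g = 0.3952, ΔT = 1.58/(1−0.3952) = 2.6124 °C.
With doubled water-vapor: g' = 0.6552, ΔT' = 1.58/(1−0.6552) = 4.5824 °C.
Change = 4.5824 − 2.6124 = 1.97 °C.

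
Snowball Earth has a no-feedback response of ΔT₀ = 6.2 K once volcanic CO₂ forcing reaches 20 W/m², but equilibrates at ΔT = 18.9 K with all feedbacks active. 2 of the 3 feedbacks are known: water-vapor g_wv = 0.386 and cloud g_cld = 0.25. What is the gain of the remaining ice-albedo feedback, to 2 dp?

Amplification A = ΔT/ΔT₀ = 18.9/6.2 = 3.048.
Total gain g = 1 − 1/A = 1 − 1/3.048 = 0.6719.
Known gains sum to 0.386 + 0.25 = 0.636.
g_ice = 0.6719 − 0.636 = 0.04.

0.04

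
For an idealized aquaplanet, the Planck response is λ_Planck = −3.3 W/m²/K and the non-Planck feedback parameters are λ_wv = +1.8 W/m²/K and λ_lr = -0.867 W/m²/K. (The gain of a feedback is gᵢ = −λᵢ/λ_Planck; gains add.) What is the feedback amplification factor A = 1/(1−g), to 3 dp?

1.394

Convert to gains: g_wv = 1.8/3.3 = 0.5455; g_lr = -0.867/3.3 = -0.2627.
Total gain g = 0.2828.
A = 1/(1 − 0.2828) = 1.394.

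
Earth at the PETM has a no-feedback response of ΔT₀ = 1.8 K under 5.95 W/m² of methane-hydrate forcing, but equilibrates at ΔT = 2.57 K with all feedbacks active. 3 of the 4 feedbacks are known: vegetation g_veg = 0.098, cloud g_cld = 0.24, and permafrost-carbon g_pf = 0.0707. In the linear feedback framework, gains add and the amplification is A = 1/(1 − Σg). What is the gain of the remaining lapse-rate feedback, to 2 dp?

-0.11

Amplification A = ΔT/ΔT₀ = 2.57/1.8 = 1.428.
Total gain g = 1 − 1/A = 1 − 1/1.428 = 0.2997.
Known gains sum to 0.098 + 0.24 + 0.0707 = 0.4087.
g_lr = 0.2997 − 0.4087 = -0.11.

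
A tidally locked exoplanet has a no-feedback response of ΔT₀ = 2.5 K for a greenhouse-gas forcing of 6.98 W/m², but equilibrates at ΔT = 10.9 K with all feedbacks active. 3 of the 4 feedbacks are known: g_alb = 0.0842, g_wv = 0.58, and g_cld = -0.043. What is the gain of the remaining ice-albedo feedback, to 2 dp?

0.15

Amplification A = ΔT/ΔT₀ = 10.9/2.5 = 4.36.
Total gain g = 1 − 1/A = 1 − 1/4.36 = 0.7706.
Known gains sum to 0.0842 + 0.58 − 0.043 = 0.6212.
g_ice = 0.7706 − 0.6212 = 0.15.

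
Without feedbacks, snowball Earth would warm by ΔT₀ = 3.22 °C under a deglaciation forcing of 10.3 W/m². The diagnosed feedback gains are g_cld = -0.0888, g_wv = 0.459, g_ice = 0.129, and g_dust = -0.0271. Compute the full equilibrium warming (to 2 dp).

6.10 °C

Total gain g = -0.0888 + 0.459 + 0.129 − 0.0271 = 0.4721.
Amplification A = 1/(1 − 0.4721) = 1.894.
ΔT = 3.22 × 1.894 = 6.10 °C.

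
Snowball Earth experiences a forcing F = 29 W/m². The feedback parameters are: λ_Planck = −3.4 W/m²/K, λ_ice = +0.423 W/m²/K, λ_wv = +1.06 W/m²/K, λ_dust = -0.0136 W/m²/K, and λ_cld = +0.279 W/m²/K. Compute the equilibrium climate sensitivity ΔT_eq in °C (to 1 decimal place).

17.6 °C

Net feedback parameter λ = (−3.4) + (+0.423) + (+1.06) + (-0.0136) + (+0.279) = -1.6516 W/m²/K.
ΔT = −F/λ = −29/(-1.6516) = 17.6 °C.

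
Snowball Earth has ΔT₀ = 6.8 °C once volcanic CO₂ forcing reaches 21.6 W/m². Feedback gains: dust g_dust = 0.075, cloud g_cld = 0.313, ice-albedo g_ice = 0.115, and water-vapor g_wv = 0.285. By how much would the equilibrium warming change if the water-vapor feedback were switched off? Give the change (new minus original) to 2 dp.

Original: g = 0.788, ΔT = 6.8/(1−0.788) = 32.0755 °C.
Without water-vapor: g' = 0.503, ΔT' = 6.8/(1−0.503) = 13.6821 °C.
Change = 13.6821 − 32.0755 = -18.39 °C.

-18.39 °C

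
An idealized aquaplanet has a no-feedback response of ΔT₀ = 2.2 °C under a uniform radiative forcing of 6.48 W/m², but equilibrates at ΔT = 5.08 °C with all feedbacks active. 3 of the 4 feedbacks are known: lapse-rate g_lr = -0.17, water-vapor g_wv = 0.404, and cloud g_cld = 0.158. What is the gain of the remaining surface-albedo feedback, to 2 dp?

Amplification A = ΔT/ΔT₀ = 5.08/2.2 = 2.309.
Total gain g = 1 − 1/A = 1 − 1/2.309 = 0.5669.
Known gains sum to -0.17 + 0.404 + 0.158 = 0.392.
g_alb = 0.5669 − 0.392 = 0.17.

0.17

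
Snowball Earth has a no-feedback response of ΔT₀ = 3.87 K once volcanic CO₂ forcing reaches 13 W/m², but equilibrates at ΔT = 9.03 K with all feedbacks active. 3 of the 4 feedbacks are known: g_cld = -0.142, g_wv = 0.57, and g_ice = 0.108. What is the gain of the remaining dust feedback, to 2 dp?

0.04

Amplification A = ΔT/ΔT₀ = 9.03/3.87 = 2.333.
Total gain g = 1 − 1/A = 1 − 1/2.333 = 0.5714.
Known gains sum to -0.142 + 0.57 + 0.108 = 0.536.
g_dust = 0.5714 − 0.536 = 0.04.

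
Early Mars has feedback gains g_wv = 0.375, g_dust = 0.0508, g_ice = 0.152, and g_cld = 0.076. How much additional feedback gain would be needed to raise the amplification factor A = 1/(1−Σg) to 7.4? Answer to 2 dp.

0.21

Current total gain = 0.6538.
Target gain for A = 7.4: g* = 1 − 1/7.4 = 0.8649.
Additional gain needed = 0.8649 − 0.6538 = 0.21.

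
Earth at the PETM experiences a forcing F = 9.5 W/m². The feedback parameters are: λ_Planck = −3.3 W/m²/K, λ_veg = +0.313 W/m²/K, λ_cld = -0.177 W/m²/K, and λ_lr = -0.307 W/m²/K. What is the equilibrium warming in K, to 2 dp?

2.74 K

Net feedback parameter λ = (−3.3) + (+0.313) + (-0.177) + (-0.307) = -3.471 W/m²/K.
ΔT = −F/λ = −9.5/(-3.471) = 2.74 K.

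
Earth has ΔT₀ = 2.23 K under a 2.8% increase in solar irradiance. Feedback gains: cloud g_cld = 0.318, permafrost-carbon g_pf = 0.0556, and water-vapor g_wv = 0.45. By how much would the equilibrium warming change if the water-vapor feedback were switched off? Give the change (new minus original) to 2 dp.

-9.08 K

Original: g = 0.8236, ΔT = 2.23/(1−0.8236) = 12.6417 K.
Without water-vapor: g' = 0.3736, ΔT' = 2.23/(1−0.3736) = 3.5600 K.
Change = 3.5600 − 12.6417 = -9.08 K.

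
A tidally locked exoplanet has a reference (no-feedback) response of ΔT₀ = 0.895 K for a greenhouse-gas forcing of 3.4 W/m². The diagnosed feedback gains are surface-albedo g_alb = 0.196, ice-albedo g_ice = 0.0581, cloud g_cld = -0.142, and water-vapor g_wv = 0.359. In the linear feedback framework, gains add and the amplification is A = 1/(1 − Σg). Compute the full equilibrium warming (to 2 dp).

1.69 K

Total gain g = 0.196 + 0.0581 − 0.142 + 0.359 = 0.4711.
Amplification A = 1/(1 − 0.4711) = 1.891.
ΔT = 0.895 × 1.891 = 1.69 K.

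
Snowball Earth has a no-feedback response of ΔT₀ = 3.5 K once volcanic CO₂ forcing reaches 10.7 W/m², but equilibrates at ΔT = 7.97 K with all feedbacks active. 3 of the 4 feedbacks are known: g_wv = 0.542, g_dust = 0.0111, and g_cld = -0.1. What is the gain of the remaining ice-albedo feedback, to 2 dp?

0.11

Amplification A = ΔT/ΔT₀ = 7.97/3.5 = 2.277.
Total gain g = 1 − 1/A = 1 − 1/2.277 = 0.5608.
Known gains sum to 0.542 + 0.0111 − 0.1 = 0.4531.
g_ice = 0.5608 − 0.4531 = 0.11.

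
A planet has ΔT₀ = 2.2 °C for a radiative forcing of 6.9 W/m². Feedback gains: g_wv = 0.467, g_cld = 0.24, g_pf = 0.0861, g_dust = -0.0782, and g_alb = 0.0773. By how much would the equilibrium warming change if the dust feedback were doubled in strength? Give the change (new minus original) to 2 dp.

-2.89 °C

Original: g = 0.7922, ΔT = 2.2/(1−0.7922) = 10.5871 °C.
With doubled dust: g' = 0.714, ΔT' = 2.2/(1−0.714) = 7.6923 °C.
Change = 7.6923 − 10.5871 = -2.89 °C.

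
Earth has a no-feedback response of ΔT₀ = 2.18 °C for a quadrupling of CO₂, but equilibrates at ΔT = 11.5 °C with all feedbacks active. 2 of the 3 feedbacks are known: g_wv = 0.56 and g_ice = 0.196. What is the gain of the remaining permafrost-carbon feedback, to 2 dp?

0.05

Amplification A = ΔT/ΔT₀ = 11.5/2.18 = 5.275.
Total gain g = 1 − 1/A = 1 − 1/5.275 = 0.8104.
Known gains sum to 0.56 + 0.196 = 0.756.
g_pf = 0.8104 − 0.756 = 0.05.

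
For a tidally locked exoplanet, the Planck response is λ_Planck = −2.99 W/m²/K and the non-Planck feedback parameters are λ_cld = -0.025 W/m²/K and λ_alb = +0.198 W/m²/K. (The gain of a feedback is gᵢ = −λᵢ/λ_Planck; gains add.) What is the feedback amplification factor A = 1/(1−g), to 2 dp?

Convert to gains: g_cld = -0.025/2.99 = -0.008361; g_alb = 0.198/2.99 = 0.06622.
Total gain g = 0.057859.
A = 1/(1 − 0.057859) = 1.06.

1.06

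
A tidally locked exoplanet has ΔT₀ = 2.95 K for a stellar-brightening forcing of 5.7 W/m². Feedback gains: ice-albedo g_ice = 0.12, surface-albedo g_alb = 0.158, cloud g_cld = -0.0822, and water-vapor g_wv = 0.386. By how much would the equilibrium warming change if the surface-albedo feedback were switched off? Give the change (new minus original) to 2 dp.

-1.93 K

Original: g = 0.5818, ΔT = 2.95/(1−0.5818) = 7.0540 K.
Without surface-albedo: g' = 0.4238, ΔT' = 2.95/(1−0.4238) = 5.1198 K.
Change = 5.1198 − 7.0540 = -1.93 K.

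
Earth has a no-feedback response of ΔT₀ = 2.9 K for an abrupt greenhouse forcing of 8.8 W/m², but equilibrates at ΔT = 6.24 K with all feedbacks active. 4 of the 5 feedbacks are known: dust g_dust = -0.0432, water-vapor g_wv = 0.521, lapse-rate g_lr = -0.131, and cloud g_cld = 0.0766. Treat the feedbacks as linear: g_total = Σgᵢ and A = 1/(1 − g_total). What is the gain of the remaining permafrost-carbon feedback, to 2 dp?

Amplification A = ΔT/ΔT₀ = 6.24/2.9 = 2.152.
Total gain g = 1 − 1/A = 1 − 1/2.152 = 0.5353.
Known gains sum to -0.0432 + 0.521 − 0.131 + 0.0766 = 0.4234.
g_pf = 0.5353 − 0.4234 = 0.11.

0.11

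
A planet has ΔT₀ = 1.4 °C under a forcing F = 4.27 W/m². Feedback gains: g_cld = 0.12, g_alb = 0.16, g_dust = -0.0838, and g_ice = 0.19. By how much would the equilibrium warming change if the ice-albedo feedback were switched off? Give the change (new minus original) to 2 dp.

-0.54 °C

Original: g = 0.3862, ΔT = 1.4/(1−0.3862) = 2.2809 °C.
Without ice-albedo: g' = 0.1962, ΔT' = 1.4/(1−0.1962) = 1.7417 °C.
Change = 1.7417 − 2.2809 = -0.54 °C.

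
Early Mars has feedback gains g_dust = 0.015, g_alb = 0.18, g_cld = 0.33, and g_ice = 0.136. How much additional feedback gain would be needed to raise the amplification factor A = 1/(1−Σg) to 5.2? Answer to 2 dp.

Current total gain = 0.661.
Target gain for A = 5.2: g* = 1 − 1/5.2 = 0.8077.
Additional gain needed = 0.8077 − 0.661 = 0.15.

0.15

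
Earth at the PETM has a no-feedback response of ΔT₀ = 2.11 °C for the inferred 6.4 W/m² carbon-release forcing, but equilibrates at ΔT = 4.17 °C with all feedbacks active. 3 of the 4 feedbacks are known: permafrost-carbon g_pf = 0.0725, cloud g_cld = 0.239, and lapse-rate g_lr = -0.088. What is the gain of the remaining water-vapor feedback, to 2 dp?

Amplification A = ΔT/ΔT₀ = 4.17/2.11 = 1.976.
Total gain g = 1 − 1/A = 1 − 1/1.976 = 0.4939.
Known gains sum to 0.0725 + 0.239 − 0.088 = 0.2235.
g_wv = 0.4939 − 0.2235 = 0.27.

0.27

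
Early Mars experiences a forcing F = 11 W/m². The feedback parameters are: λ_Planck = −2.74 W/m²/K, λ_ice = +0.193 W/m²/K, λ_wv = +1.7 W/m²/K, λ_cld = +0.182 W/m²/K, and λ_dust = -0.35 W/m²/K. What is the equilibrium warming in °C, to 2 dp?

10.84 °C

Net feedback parameter λ = (−2.74) + (+0.193) + (+1.7) + (+0.182) + (-0.35) = -1.015 W/m²/K.
ΔT = −F/λ = −11/(-1.015) = 10.84 °C.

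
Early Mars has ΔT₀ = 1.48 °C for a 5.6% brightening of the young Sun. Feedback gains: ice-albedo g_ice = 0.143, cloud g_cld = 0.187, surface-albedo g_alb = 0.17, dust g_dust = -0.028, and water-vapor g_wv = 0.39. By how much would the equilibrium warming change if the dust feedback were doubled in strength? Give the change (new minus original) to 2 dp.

-1.81 °C

Original: g = 0.862, ΔT = 1.48/(1−0.862) = 10.7246 °C.
With doubled dust: g' = 0.834, ΔT' = 1.48/(1−0.834) = 8.9157 °C.
Change = 8.9157 − 10.7246 = -1.81 °C.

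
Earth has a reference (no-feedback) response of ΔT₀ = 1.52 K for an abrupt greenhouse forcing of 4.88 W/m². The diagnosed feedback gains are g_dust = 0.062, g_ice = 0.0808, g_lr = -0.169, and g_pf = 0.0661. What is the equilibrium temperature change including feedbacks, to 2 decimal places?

1.58 K

Total gain g = 0.062 + 0.0808 − 0.169 + 0.0661 = 0.0399.
Amplification A = 1/(1 − 0.0399) = 1.042.
ΔT = 1.52 × 1.042 = 1.58 K.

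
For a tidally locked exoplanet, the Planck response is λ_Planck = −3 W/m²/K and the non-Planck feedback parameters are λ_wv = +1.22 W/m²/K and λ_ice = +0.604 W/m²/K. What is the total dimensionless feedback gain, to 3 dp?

0.608

Convert to gains: g_wv = 1.22/3 = 0.4067; g_ice = 0.604/3 = 0.2013.
Total gain g = 0.608.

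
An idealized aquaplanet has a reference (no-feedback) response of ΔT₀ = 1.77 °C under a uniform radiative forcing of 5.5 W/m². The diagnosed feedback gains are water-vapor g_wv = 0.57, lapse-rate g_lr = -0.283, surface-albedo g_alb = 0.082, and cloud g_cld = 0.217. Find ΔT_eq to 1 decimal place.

4.3 °C

Total gain g = 0.57 − 0.283 + 0.082 + 0.217 = 0.586.
Amplification A = 1/(1 − 0.586) = 2.415.
ΔT = 1.77 × 2.415 = 4.3 °C.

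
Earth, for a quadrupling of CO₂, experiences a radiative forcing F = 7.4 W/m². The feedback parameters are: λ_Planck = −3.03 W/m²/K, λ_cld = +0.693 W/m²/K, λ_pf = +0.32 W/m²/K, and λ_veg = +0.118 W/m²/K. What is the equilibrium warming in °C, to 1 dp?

3.9 °C

Net feedback parameter λ = (−3.03) + (+0.693) + (+0.32) + (+0.118) = -1.899 W/m²/K.
ΔT = −F/λ = −7.4/(-1.899) = 3.9 °C.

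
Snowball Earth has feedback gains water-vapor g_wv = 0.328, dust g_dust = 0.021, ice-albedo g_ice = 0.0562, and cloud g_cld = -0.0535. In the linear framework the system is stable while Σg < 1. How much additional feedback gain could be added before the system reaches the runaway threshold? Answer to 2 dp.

0.65

Current total gain = 0.328 + 0.021 + 0.0562 − 0.0535 = 0.3517.
Margin to runaway = 1 − 0.3517 = 0.65.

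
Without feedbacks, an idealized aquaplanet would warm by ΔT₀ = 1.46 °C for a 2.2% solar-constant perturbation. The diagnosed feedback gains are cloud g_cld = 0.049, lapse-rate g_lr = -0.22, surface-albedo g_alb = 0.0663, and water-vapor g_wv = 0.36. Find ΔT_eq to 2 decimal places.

1.96 °C

Total gain g = 0.049 − 0.22 + 0.0663 + 0.36 = 0.2553.
Amplification A = 1/(1 − 0.2553) = 1.343.
ΔT = 1.46 × 1.343 = 1.96 °C.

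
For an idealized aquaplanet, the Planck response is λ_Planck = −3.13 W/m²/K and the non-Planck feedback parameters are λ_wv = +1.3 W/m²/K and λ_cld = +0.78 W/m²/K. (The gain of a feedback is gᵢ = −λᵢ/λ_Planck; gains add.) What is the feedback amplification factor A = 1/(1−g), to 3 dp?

2.981

Convert to gains: g_wv = 1.3/3.13 = 0.4153; g_cld = 0.78/3.13 = 0.2492.
Total gain g = 0.6645.
A = 1/(1 − 0.6645) = 2.981.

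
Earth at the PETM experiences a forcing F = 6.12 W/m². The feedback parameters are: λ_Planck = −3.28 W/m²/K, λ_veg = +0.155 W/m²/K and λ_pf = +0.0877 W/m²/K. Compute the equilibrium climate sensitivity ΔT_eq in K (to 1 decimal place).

2.0 K

Net feedback parameter λ = (−3.28) + (+0.155) + (+0.0877) = -3.0373 W/m²/K.
ΔT = −F/λ = −6.12/(-3.0373) = 2.0 K.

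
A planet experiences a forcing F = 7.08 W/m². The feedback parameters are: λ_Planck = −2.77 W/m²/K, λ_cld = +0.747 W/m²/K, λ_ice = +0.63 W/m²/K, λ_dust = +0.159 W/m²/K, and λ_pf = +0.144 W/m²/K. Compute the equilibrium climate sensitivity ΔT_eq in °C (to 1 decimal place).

Net feedback parameter λ = (−2.77) + (+0.747) + (+0.63) + (+0.159) + (+0.144) = -1.09 W/m²/K.
ΔT = −F/λ = −7.08/(-1.09) = 6.5 °C.

6.5 °C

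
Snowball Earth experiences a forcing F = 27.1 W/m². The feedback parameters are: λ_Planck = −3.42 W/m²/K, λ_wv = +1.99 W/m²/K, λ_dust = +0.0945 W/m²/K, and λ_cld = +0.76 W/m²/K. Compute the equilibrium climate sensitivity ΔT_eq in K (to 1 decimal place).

Net feedback parameter λ = (−3.42) + (+1.99) + (+0.0945) + (+0.76) = -0.5755 W/m²/K.
ΔT = −F/λ = −27.1/(-0.5755) = 47.1 K.

47.1 K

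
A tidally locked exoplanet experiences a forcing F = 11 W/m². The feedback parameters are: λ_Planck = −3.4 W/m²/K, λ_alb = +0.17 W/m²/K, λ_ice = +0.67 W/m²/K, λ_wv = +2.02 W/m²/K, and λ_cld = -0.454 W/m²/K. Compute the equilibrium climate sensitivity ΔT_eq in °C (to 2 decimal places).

Net feedback parameter λ = (−3.4) + (+0.17) + (+0.67) + (+2.02) + (-0.454) = -0.994 W/m²/K.
ΔT = −F/λ = −11/(-0.994) = 11.07 °C.

11.07 °C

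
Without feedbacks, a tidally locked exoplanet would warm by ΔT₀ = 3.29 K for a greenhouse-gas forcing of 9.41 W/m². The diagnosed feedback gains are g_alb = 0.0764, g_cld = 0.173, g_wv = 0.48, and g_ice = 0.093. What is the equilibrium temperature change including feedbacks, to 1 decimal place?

18.5 K

Total gain g = 0.0764 + 0.173 + 0.48 + 0.093 = 0.8224.
Amplification A = 1/(1 − 0.8224) = 5.631.
ΔT = 3.29 × 5.631 = 18.5 K.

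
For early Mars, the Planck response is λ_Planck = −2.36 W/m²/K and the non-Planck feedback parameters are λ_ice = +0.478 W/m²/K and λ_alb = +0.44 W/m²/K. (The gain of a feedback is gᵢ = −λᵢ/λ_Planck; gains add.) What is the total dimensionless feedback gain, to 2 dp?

Convert to gains: g_ice = 0.478/2.36 = 0.2025; g_alb = 0.44/2.36 = 0.1864.
Total gain g = 0.3889.

0.39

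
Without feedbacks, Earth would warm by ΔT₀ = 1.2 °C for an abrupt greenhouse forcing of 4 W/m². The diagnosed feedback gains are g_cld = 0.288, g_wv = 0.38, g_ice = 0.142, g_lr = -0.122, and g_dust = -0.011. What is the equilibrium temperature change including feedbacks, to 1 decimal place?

Total gain g = 0.288 + 0.38 + 0.142 − 0.122 − 0.011 = 0.677.
Amplification A = 1/(1 − 0.677) = 3.096.
ΔT = 1.2 × 3.096 = 3.7 °C.

3.7 °C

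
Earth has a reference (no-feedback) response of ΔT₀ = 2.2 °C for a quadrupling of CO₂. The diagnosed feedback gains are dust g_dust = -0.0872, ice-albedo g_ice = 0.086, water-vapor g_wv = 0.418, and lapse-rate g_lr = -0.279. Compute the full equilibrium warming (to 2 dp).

2.55 °C

Total gain g = -0.0872 + 0.086 + 0.418 − 0.279 = 0.1378.
Amplification A = 1/(1 − 0.1378) = 1.16.
ΔT = 2.2 × 1.16 = 2.55 °C.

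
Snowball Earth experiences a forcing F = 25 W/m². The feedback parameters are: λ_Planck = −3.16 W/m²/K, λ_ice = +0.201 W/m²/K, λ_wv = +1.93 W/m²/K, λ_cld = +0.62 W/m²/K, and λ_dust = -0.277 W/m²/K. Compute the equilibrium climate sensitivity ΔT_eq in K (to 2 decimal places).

Net feedback parameter λ = (−3.16) + (+0.201) + (+1.93) + (+0.62) + (-0.277) = -0.686 W/m²/K.
ΔT = −F/λ = −25/(-0.686) = 36.44 K.

36.44 K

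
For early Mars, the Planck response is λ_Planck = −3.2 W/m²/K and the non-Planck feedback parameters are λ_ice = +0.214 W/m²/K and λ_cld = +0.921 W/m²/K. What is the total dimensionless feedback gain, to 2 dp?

0.35

Convert to gains: g_ice = 0.214/3.2 = 0.06687; g_cld = 0.921/3.2 = 0.2878.
Total gain g = 0.35467.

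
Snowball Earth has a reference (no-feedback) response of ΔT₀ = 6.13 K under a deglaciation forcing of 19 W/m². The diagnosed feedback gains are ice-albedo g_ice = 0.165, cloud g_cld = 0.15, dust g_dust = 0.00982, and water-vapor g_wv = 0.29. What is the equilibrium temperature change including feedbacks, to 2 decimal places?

Total gain g = 0.165 + 0.15 + 0.00982 + 0.29 = 0.61482.
Amplification A = 1/(1 − 0.61482) = 2.596.
ΔT = 6.13 × 2.596 = 15.91 K.

15.91 K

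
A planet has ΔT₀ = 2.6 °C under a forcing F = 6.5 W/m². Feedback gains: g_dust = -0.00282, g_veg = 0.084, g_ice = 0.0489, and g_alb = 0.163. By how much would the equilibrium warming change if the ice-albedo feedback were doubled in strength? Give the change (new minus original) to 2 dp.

Original: g = 0.29308, ΔT = 2.6/(1−0.29308) = 3.6779 °C.
With doubled ice-albedo: g' = 0.34198, ΔT' = 2.6/(1−0.34198) = 3.9512 °C.
Change = 3.9512 − 3.6779 = 0.27 °C.

0.27 °C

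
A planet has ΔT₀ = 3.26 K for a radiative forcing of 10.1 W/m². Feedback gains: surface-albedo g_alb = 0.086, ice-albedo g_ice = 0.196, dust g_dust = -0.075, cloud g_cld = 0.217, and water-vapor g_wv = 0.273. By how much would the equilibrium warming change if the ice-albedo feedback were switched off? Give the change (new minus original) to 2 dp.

Original: g = 0.697, ΔT = 3.26/(1−0.697) = 10.7591 K.
Without ice-albedo: g' = 0.501, ΔT' = 3.26/(1−0.501) = 6.5331 K.
Change = 6.5331 − 10.7591 = -4.23 K.

-4.23 K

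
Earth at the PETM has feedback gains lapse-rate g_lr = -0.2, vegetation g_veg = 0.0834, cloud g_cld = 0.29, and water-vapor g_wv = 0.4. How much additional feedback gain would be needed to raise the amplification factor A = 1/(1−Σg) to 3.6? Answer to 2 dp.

Current total gain = 0.5734.
Target gain for A = 3.6: g* = 1 − 1/3.6 = 0.7222.
Additional gain needed = 0.7222 − 0.5734 = 0.15.

0.15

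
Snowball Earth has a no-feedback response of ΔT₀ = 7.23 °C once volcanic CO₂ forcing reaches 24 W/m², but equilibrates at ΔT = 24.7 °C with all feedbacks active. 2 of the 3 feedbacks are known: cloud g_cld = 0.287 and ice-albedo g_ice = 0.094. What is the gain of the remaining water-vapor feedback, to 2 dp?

0.33

Amplification A = ΔT/ΔT₀ = 24.7/7.23 = 3.416.
Total gain g = 1 − 1/A = 1 − 1/3.416 = 0.7073.
Known gains sum to 0.287 + 0.094 = 0.381.
g_wv = 0.7073 − 0.381 = 0.33.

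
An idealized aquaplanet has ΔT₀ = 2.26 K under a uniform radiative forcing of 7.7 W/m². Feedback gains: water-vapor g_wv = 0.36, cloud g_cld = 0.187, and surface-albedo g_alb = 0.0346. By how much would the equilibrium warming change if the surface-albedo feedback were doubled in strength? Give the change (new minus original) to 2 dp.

Original: g = 0.5816, ΔT = 2.26/(1−0.5816) = 5.4015 K.
With doubled surface-albedo: g' = 0.6162, ΔT' = 2.26/(1−0.6162) = 5.8885 K.
Change = 5.8885 − 5.4015 = 0.49 K.

0.49 K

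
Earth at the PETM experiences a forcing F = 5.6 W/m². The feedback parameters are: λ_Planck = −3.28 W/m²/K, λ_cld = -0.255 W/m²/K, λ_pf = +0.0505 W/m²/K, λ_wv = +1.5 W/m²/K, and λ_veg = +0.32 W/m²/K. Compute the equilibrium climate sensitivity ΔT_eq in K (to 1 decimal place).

Net feedback parameter λ = (−3.28) + (-0.255) + (+0.0505) + (+1.5) + (+0.32) = -1.6645 W/m²/K.
ΔT = −F/λ = −5.6/(-1.6645) = 3.4 K.

3.4 K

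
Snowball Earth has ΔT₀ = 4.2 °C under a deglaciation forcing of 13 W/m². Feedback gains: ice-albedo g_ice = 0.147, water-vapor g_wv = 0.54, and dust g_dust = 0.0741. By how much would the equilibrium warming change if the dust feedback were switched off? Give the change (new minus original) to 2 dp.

-4.16 °C

Original: g = 0.7611, ΔT = 4.2/(1−0.7611) = 17.5806 °C.
Without dust: g' = 0.687, ΔT' = 4.2/(1−0.687) = 13.4185 °C.
Change = 13.4185 − 17.5806 = -4.16 °C.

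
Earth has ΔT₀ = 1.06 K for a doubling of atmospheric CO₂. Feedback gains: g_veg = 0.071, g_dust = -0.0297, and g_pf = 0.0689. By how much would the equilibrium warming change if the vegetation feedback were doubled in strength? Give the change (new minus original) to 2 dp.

Original: g = 0.1102, ΔT = 1.06/(1−0.1102) = 1.1913 K.
With doubled vegetation: g' = 0.1812, ΔT' = 1.06/(1−0.1812) = 1.2946 K.
Change = 1.2946 − 1.1913 = 0.10 K.

0.10 K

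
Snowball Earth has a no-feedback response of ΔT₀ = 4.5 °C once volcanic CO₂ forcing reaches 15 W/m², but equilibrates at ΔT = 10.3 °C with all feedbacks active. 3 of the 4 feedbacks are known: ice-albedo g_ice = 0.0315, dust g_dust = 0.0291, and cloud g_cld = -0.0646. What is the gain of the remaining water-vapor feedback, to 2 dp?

0.57

Amplification A = ΔT/ΔT₀ = 10.3/4.5 = 2.289.
Total gain g = 1 − 1/A = 1 − 1/2.289 = 0.5631.
Known gains sum to 0.0315 + 0.0291 − 0.0646 = -0.004.
g_wv = 0.5631 + 0.004 = 0.57.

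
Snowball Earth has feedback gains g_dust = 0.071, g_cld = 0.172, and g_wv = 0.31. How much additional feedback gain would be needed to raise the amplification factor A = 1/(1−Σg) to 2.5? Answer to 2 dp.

Current total gain = 0.553.
Target gain for A = 2.5: g* = 1 − 1/2.5 = 0.6.
Additional gain needed = 0.6 − 0.553 = 0.05.

0.05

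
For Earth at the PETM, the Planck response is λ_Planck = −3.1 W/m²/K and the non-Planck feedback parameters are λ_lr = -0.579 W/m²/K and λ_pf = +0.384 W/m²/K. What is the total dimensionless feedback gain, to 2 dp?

-0.06

Convert to gains: g_lr = -0.579/3.1 = -0.1868; g_pf = 0.384/3.1 = 0.1239.
Total gain g = -0.0629.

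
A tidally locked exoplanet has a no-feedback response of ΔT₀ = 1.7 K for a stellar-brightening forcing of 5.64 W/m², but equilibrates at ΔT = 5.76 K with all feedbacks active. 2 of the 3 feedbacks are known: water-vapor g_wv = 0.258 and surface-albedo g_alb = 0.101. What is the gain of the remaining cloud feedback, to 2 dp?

Amplification A = ΔT/ΔT₀ = 5.76/1.7 = 3.388.
Total gain g = 1 − 1/A = 1 − 1/3.388 = 0.7048.
Known gains sum to 0.258 + 0.101 = 0.359.
g_cld = 0.7048 − 0.359 = 0.35.

0.35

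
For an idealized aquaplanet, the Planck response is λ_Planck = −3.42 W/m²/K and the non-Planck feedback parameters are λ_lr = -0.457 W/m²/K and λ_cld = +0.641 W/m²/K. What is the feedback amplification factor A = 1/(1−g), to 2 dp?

Convert to gains: g_lr = -0.457/3.42 = -0.1336; g_cld = 0.641/3.42 = 0.1874.
Total gain g = 0.0538.
A = 1/(1 − 0.0538) = 1.06.

1.06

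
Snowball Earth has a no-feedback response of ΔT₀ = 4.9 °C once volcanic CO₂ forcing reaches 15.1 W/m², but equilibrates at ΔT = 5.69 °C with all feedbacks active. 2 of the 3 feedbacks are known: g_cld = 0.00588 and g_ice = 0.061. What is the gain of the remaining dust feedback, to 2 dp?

Amplification A = ΔT/ΔT₀ = 5.69/4.9 = 1.161.
Total gain g = 1 − 1/A = 1 − 1/1.161 = 0.1387.
Known gains sum to 0.00588 + 0.061 = 0.06688.
g_dust = 0.1387 − 0.06688 = 0.07.

0.07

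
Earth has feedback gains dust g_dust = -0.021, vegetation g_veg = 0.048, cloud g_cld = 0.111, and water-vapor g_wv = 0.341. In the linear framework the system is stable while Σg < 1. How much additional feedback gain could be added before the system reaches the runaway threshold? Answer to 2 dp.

0.52

Current total gain = -0.021 + 0.048 + 0.111 + 0.341 = 0.479.
Margin to runaway = 1 − 0.479 = 0.52.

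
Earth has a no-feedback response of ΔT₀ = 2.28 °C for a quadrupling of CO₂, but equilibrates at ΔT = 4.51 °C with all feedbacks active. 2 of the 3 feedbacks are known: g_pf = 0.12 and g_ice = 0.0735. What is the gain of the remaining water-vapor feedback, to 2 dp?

Amplification A = ΔT/ΔT₀ = 4.51/2.28 = 1.978.
Total gain g = 1 − 1/A = 1 − 1/1.978 = 0.4944.
Known gains sum to 0.12 + 0.0735 = 0.1935.
g_wv = 0.4944 − 0.1935 = 0.30.

0.30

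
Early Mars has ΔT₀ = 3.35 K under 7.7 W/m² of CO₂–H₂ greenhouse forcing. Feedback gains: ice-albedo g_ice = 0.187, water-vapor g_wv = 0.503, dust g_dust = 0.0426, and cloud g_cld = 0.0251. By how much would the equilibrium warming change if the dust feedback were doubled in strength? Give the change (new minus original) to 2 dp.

2.95 K

Original: g = 0.7577, ΔT = 3.35/(1−0.7577) = 13.8258 K.
With doubled dust: g' = 0.8003, ΔT' = 3.35/(1−0.8003) = 16.7752 K.
Change = 16.7752 − 13.8258 = 2.95 K.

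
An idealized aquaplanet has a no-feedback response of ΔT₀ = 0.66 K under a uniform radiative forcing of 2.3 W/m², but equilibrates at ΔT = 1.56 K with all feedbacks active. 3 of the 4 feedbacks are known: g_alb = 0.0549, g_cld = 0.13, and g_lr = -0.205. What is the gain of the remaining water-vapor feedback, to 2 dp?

0.60

Amplification A = ΔT/ΔT₀ = 1.56/0.66 = 2.364.
Total gain g = 1 − 1/A = 1 − 1/2.364 = 0.577.
Known gains sum to 0.0549 + 0.13 − 0.205 = -0.0201.
g_wv = 0.577 + 0.0201 = 0.60.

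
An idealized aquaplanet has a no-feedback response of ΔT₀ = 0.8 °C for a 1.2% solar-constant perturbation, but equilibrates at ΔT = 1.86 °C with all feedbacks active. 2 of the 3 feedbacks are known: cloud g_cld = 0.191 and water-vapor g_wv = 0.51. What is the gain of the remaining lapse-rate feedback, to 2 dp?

Amplification A = ΔT/ΔT₀ = 1.86/0.8 = 2.325.
Total gain g = 1 − 1/A = 1 − 1/2.325 = 0.5699.
Known gains sum to 0.191 + 0.51 = 0.701.
g_lr = 0.5699 − 0.701 = -0.13.

-0.13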